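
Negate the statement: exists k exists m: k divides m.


Negation flips each quantifier (∀↔∃) and negates the inner predicate.
¬(exists k exists m: φ) = forall k forall m: ¬φ.

forall k forall m: ~(k divides m)


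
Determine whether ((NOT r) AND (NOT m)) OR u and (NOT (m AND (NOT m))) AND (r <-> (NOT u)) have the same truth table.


Compare truth tables:
m | r | u | φ | ψ
-----------------
F | F | F | T | F
T | F | F | F | F
F | T | F | F | T
T | T | F | F | T
F | F | T | T | T
T | F | T | T | T
F | T | T | T | F
T | T | T | T | F
They differ at row 1 (m=F, r=F, u=F): φ=T but ψ=F.

No, they are not logically equivalent.


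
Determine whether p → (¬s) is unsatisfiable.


Truth table over {p, s}:
p | s | φ
---------
F | F | T
T | F | T
F | T | T
T | T | F
Satisfying assignment at row 1: p=F, s=F gives T.

No, it is not a contradiction.


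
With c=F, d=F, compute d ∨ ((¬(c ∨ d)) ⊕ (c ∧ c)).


Substitute c=F, d=F:
c ∨ d = F ∨ F = F
¬(c ∨ d) = T
c ∧ c = F ∧ F = F
(¬(c ∨ d)) ⊕ (c ∧ c) = T ⊕ F = T
d ∨ ((¬(c ∨ d)) ⊕ (c ∧ c)) = F ∨ T = T

T


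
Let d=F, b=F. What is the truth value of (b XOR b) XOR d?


Substitute d=F, b=F:
b XOR b = F XOR F = F
(b XOR b) XOR d = F XOR F = F

F


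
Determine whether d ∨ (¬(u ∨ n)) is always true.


Build the truth table over {d, n, u}:
d | n | u | φ
-------------
F | F | F | T
T | F | F | T
F | T | F | F
T | T | F | T
F | F | T | F
T | F | T | T
F | T | T | F
T | T | T | T
Counterexample at row 3: with d=F, n=T, u=F, the formula is F.

No, it is not a tautology.


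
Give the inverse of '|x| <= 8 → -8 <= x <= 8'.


The inverse of (P → Q) is (¬P → ¬Q). It is equivalent to the converse, not to the original.
Here P = '|x| <= 8' and Q = '-8 <= x <= 8'.

If not (|x| <= 8), then not (-8 <= x <= 8).


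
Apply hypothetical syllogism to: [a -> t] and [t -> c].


Hypothetical syllogism: from (P → Q) and (Q → R), infer (P → R).
Chain the two implications through the shared middle term 't'.

a -> c


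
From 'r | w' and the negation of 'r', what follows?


Disjunctive syllogism: from (P ∨ Q) and ¬P, infer Q.
One disjunct, 'r', is ruled out; the other must hold.

w


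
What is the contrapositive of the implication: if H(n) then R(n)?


The contrapositive of (P → Q) is (¬Q → ¬P); it is logically equivalent to the original.
Here P = 'H(n)' and Q = 'R(n)'.

If not (R(n)), then not (H(n)).


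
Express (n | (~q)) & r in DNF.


Step 1: Distribute ∧ over ∨: (n ∨ (¬q)) ∧ r = (n ∧ r) ∨ ((¬q) ∧ r).

(n & r) | ((~q) & r)


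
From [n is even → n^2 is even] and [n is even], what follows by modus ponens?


Modus ponens: from (P → Q) and P, infer Q.
P = 'n is even' is asserted, and P → Q holds, so Q follows.

n^2 is even.


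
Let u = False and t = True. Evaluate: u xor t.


Exclusive or is true when exactly one operand is true.
Substitute: u=False, t=True.
False xor True evaluates to True.

True


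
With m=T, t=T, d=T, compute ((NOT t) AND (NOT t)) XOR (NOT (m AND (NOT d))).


Substitute m=T, t=T, d=T:
NOT t = F
NOT t = F
(NOT t) AND (NOT t) = F AND F = F
NOT d = F
m AND (NOT d) = T AND F = F
NOT (m AND (NOT d)) = T
((NOT t) AND (NOT t)) XOR (NOT (m AND (NOT d))) = F XOR T = T

T


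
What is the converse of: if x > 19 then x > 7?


The converse of (P → Q) is (Q → P). It is not in general equivalent to the original.
Here P = 'x > 19' and Q = 'x > 7'.

If x > 7, then x > 19.


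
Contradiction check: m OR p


Truth table over {m, p}:
m | p | φ
---------
F | F | F
T | F | T
F | T | T
T | T | T
Satisfying assignment at row 2: m=T, p=F gives T.

No, it is not a contradiction.


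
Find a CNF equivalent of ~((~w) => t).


Step 1: Rewrite (¬w) → t as ¬(¬w) ∨ t.
Step 2: Negate: ¬(¬(¬w) ∨ t) = (¬w) ∧ ¬t (De Morgan + double negation).

(~w) & (~t)


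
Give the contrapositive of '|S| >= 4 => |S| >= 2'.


The contrapositive of (P → Q) is (¬Q → ¬P); it is logically equivalent to the original.
Here P = '|S| >= 4' and Q = '|S| >= 2'.

If not (|S| >= 2), then not (|S| >= 4).


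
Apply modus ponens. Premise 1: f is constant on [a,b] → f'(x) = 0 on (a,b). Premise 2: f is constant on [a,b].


Modus ponens: from (P → Q) and P, infer Q.
P = 'f is constant on [a,b]' is asserted, and P → Q holds, so Q follows.

f'(x) = 0 on (a,b).


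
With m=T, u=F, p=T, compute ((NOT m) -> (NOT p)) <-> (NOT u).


Substitute m=T, u=F, p=T:
NOT m = F
NOT p = F
(NOT m) -> (NOT p) = F -> F = T
NOT u = T
((NOT m) -> (NOT p)) <-> (NOT u) = T <-> T = T

T


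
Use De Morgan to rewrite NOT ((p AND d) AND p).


De Morgan: the negation of a conjunction is the disjunction of the negations.
Distribute NOT across AND, flipping it to OR, and negate each literal.

((NOT p) OR (NOT d)) OR (NOT p)


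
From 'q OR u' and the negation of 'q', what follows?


Disjunctive syllogism: from (P ∨ Q) and ¬P, infer Q.
One disjunct, 'q', is ruled out; the other must hold.

u


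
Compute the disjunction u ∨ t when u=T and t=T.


Disjunction is false only when both operands are false.
Substitute: u=T, t=T.
T ∨ T evaluates to T.

T


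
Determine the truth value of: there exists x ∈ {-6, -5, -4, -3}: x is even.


Evaluate the predicate on each element: -6:T, -5:F, -4:T, -3:F.
Witness x = -6 satisfies the predicate.

T


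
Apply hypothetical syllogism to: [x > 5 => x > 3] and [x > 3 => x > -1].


Hypothetical syllogism: from (P → Q) and (Q → R), infer (P → R).
Chain the two implications through the shared middle term 'x > 3'.

x > 5 => x > -1


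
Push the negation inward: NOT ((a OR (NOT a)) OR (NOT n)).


De Morgan: the negation of a disjunction is the conjunction of the negations.
Distribute NOT across OR, flipping it to AND, and negate each literal.

((NOT a) AND a) AND n


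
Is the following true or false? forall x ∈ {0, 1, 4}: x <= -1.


Evaluate the predicate on each element: 0:False, 1:False, 4:False.
Counterexample x = 0 fails the predicate.

False


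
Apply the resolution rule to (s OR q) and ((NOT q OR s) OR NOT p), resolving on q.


The clauses contain complementary literals q and NOTq.
Resolution eliminates this pair and disjoins the remaining literals (merging duplicates).

(s OR NOT p)


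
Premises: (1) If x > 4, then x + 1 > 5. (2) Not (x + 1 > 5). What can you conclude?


Modus tollens: from (P → Q) and ¬Q, infer ¬P.
Q = 'x + 1 > 5' is denied; since P → Q, P must also fail.

Not (x > 4).


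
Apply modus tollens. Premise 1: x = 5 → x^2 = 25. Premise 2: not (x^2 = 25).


Modus tollens: from (P → Q) and ¬Q, infer ¬P.
Q = 'x^2 = 25' is denied; since P → Q, P must also fail.

Not (x = 5).


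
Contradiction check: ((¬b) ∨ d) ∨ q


Truth table over {b, d, q}:
b | d | q | φ
-------------
F | F | F | T
T | F | F | F
F | T | F | T
T | T | F | T
F | F | T | T
T | F | T | T
F | T | T | T
T | T | T | T
Satisfying assignment at row 1: b=F, d=F, q=F gives T.

No, it is not a contradiction.


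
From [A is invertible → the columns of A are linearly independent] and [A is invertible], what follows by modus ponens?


Modus ponens: from (P → Q) and P, infer Q.
P = 'A is invertible' is asserted, and P → Q holds, so Q follows.

the columns of A are linearly independent.


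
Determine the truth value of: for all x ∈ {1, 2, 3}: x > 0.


Evaluate the predicate on each element: 1:T, 2:T, 3:T.
Every element satisfies the predicate.

T


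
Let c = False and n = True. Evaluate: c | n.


Disjunction is false only when both operands are false.
Substitute: c=False, n=True.
False | True evaluates to True.

True


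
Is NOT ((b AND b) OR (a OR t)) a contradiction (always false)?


Truth table over {a, b, t}:
a | b | t | φ
-------------
F | F | F | T
T | F | F | F
F | T | F | F
T | T | F | F
F | F | T | F
T | F | T | F
F | T | T | F
T | T | T | F
Satisfying assignment at row 1: a=F, b=F, t=F gives T.

No, it is not a contradiction.


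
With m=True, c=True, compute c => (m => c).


Substitute m=True, c=True:
m => c = True => True = True
c => (m => c) = True => True = True

True


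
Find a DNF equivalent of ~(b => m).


Step 1: Rewrite implication then negate: ¬(¬b ∨ m) = b ∧ ¬m.

b & (~m)


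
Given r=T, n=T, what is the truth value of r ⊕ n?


Exclusive or is true when exactly one operand is true.
Substitute: r=T, n=T.
T ⊕ T evaluates to F.

F


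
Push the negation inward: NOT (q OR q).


De Morgan: the negation of a disjunction is the conjunction of the negations.
Distribute NOT across OR, flipping it to AND, and negate each literal.

(NOT q) AND (NOT q)


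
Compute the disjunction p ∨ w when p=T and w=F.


Disjunction is false only when both operands are false.
Substitute: p=T, w=F.
T ∨ F evaluates to T.

T


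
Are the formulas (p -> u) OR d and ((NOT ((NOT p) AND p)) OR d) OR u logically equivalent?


Compare truth tables:
d | p | u | φ | ψ
-----------------
F | F | F | T | T
T | F | F | T | T
F | T | F | F | T
T | T | F | T | T
F | F | T | T | T
T | F | T | T | T
F | T | T | T | T
T | T | T | T | T
They differ at row 3 (d=F, p=T, u=F): φ=F but ψ=T.

No, they are not logically equivalent.


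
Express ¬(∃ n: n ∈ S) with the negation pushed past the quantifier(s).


¬(∀ x: φ) = ∃ x: ¬φ, and ¬(∃ x: φ) = ∀ x: ¬φ.
Apply to the existential statement.

∀ n: ¬(n ∈ S)


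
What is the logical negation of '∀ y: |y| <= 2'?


¬(∀ x: φ) = ∃ x: ¬φ, and ¬(∃ x: φ) = ∀ x: ¬φ.
Apply to the universal statement.

∃ y: ¬(|y| <= 2)


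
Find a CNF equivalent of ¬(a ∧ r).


Step 1: Apply De Morgan: ¬(a ∧ r) = ¬a ∨ ¬r.

(¬a) ∨ (¬r)


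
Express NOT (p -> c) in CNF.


Step 1: Rewrite p → c as ¬p ∨ c.
Step 2: Negate: ¬(¬p ∨ c) = p ∧ ¬c (De Morgan + double negation).

p AND (NOT c)


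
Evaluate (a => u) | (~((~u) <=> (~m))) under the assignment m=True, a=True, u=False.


Substitute m=True, a=True, u=False:
a => u = True => False = False
~u = True
~m = False
(~u) <=> (~m) = True <=> False = False
~((~u) <=> (~m)) = True
(a => u) | (~((~u) <=> (~m))) = False | True = True

True


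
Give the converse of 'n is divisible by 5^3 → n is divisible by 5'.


The converse of (P → Q) is (Q → P). It is not in general equivalent to the original.
Here P = 'n is divisible by 5^3' and Q = 'n is divisible by 5'.

If n is divisible by 5, then n is divisible by 5^3.


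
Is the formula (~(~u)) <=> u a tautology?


Build the truth table over {u}:
u | φ
-----
False | True
True | True
Every row evaluates to true.

Yes, it is a tautology.


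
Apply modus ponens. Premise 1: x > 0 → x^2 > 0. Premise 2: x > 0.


Modus ponens: from (P → Q) and P, infer Q.
P = 'x > 0' is asserted, and P → Q holds, so Q follows.

x^2 > 0.


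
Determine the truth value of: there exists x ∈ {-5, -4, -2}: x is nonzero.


Evaluate the predicate on each element: -5:T, -4:T, -2:T.
Witness x = -5 satisfies the predicate.

T


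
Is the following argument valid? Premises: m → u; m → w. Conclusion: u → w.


This is (no valid rule). There exist truth assignments where the premises are all true but the conclusion is false.

Invalid.


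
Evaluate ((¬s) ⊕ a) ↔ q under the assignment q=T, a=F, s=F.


Substitute q=T, a=F, s=F:
¬s = T
(¬s) ⊕ a = T ⊕ F = T
((¬s) ⊕ a) ↔ q = T ↔ T = T

T


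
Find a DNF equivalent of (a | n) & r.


Step 1: Distribute ∧ over ∨: (a ∨ n) ∧ r = (a ∧ r) ∨ (n ∧ r).

(a & r) | (n & r)


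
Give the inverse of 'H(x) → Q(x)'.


The inverse of (P → Q) is (¬P → ¬Q). It is equivalent to the converse, not to the original.
Here P = 'H(x)' and Q = 'Q(x)'.

If not (H(x)), then not (Q(x)).


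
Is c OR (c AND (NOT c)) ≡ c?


Compare truth tables:
c | φ | ψ
---------
F | F | F
T | T | T
The columns φ and ψ agree on every row.

Yes, they are logically equivalent.


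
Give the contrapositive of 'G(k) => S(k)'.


The contrapositive of (P → Q) is (¬Q → ¬P); it is logically equivalent to the original.
Here P = 'G(k)' and Q = 'S(k)'.

If not (S(k)), then not (G(k)).


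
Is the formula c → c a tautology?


Build the truth table over {c}:
c | φ
-----
F | T
T | T
Every row evaluates to true.

Yes, it is a tautology.


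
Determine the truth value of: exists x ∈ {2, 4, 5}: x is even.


Evaluate the predicate on each element: 2:True, 4:True, 5:False.
Witness x = 2 satisfies the predicate.

True


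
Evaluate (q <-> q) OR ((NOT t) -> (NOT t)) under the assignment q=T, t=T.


Substitute q=T, t=T:
q <-> q = T <-> T = T
NOT t = F
NOT t = F
(NOT t) -> (NOT t) = F -> F = T
(q <-> q) OR ((NOT t) -> (NOT t)) = T OR T = T

T


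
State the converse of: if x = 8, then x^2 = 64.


The converse of (P → Q) is (Q → P). It is not in general equivalent to the original.
Here P = 'x = 8' and Q = 'x^2 = 64'.

If x^2 = 64, then x = 8.


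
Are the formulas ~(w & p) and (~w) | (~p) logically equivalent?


Compare truth tables:
p | w | φ | ψ
-------------
False | False | True | True
True | False | True | True
False | True | True | True
True | True | False | False
The columns φ and ψ agree on every row.

Yes, they are logically equivalent.


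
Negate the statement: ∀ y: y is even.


¬(∀ x: φ) = ∃ x: ¬φ, and ¬(∃ x: φ) = ∀ x: ¬φ.
Apply to the universal statement.

∃ y: ¬(y is even)


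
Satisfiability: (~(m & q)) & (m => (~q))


Search for a satisfying assignment over {m, q}.
Try m=False, q=False: the formula evaluates to True.
A satisfying assignment exists.

Satisfiable.


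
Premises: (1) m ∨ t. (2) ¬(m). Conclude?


Disjunctive syllogism: from (P ∨ Q) and ¬P, infer Q.
One disjunct, 'm', is ruled out; the other must hold.

t


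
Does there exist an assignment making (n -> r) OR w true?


Search for a satisfying assignment over {n, r, w}.
Try n=F, r=F, w=F: the formula evaluates to T.
A satisfying assignment exists.

Satisfiable.


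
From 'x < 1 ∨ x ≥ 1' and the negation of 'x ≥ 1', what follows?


Disjunctive syllogism: from (P ∨ Q) and ¬P, infer Q.
One disjunct, 'x ≥ 1', is ruled out; the other must hold.

x < 1


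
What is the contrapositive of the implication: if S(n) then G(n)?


The contrapositive of (P → Q) is (¬Q → ¬P); it is logically equivalent to the original.
Here P = 'S(n)' and Q = 'G(n)'.

If not (G(n)), then not (S(n)).


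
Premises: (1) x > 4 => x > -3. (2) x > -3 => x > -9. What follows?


Hypothetical syllogism: from (P → Q) and (Q → R), infer (P → R).
Chain the two implications through the shared middle term 'x > -3'.

x > 4 => x > -9


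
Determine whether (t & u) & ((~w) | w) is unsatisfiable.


Truth table over {t, u, w}:
t | u | w | φ
-------------
False | False | False | False
True | False | False | False
False | True | False | False
True | True | False | True
False | False | True | False
True | False | True | False
False | True | True | False
True | True | True | True
Satisfying assignment at row 4: t=True, u=True, w=False gives True.

No, it is not a contradiction.


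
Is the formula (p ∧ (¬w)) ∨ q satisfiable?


Search for a satisfying assignment over {p, q, w}.
Try p=T, q=F, w=F: the formula evaluates to T.
A satisfying assignment exists.

Satisfiable.


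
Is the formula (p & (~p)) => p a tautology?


Build the truth table over {p}:
p | φ
-----
False | True
True | True
Every row evaluates to true.

Yes, it is a tautology.


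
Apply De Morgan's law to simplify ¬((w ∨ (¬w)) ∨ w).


De Morgan: the negation of a disjunction is the conjunction of the negations.
Distribute ¬ across ∨, flipping it to ∧, and negate each literal.

((¬w) ∧ w) ∧ (¬w)


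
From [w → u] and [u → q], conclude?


Hypothetical syllogism: from (P → Q) and (Q → R), infer (P → R).
Chain the two implications through the shared middle term 'u'.

w → q


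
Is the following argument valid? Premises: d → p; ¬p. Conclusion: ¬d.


This matches the form of modus tollens: the conclusion follows in every model of the premises.

Valid.


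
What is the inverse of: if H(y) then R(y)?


The inverse of (P → Q) is (¬P → ¬Q). It is equivalent to the converse, not to the original.
Here P = 'H(y)' and Q = 'R(y)'.

If not (H(y)), then not (R(y)).


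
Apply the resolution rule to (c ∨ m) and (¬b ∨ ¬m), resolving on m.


The clauses contain complementary literals m and ¬m.
Resolution eliminates this pair and disjoins the remaining literals (merging duplicates).

(c ∨ ¬b)


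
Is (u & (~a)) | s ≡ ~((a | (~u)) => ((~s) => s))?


Compare truth tables:
a | s | u | φ | ψ
-----------------
False | False | False | False | True
True | False | False | False | True
False | True | False | True | False
True | True | False | True | False
False | False | True | True | False
True | False | True | False | True
False | True | True | True | False
True | True | True | True | False
They differ at row 1 (a=False, s=False, u=False): φ=False but ψ=True.

No, they are not logically equivalent.


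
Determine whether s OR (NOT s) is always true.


Build the truth table over {s}:
s | φ
-----
F | T
T | T
Every row evaluates to true.

Yes, it is a tautology.


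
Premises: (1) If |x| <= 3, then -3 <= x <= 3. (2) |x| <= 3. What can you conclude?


Modus ponens: from (P → Q) and P, infer Q.
P = '|x| <= 3' is asserted, and P → Q holds, so Q follows.

-3 <= x <= 3.


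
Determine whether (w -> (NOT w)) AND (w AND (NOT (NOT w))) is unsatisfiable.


Truth table over {w}:
w | φ
-----
F | F
T | F
Every row is false.

Yes, it is a contradiction.


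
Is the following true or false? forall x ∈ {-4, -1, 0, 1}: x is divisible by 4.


Evaluate the predicate on each element: -4:True, -1:False, 0:True, 1:False.
Counterexample x = -1 fails the predicate.

False


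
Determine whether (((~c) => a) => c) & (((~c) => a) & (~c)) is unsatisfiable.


Truth table over {a, c}:
a | c | φ
---------
False | False | False
True | False | False
False | True | False
True | True | False
Every row is false.

Yes, it is a contradiction.


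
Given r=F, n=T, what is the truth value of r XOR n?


Exclusive or is true when exactly one operand is true.
Substitute: r=F, n=T.
F XOR T evaluates to T.

T


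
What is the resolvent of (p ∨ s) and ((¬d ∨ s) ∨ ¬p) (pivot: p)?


The clauses contain complementary literals p and ¬p.
Resolution eliminates this pair and disjoins the remaining literals (merging duplicates).

(s ∨ ¬d)


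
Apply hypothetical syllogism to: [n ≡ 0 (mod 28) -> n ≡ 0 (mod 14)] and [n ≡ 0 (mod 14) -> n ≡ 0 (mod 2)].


Hypothetical syllogism: from (P → Q) and (Q → R), infer (P → R).
Chain the two implications through the shared middle term 'n ≡ 0 (mod 14)'.

n ≡ 0 (mod 28) -> n ≡ 0 (mod 2)


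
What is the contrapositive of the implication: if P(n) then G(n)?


The contrapositive of (P → Q) is (¬Q → ¬P); it is logically equivalent to the original.
Here P = 'P(n)' and Q = 'G(n)'.

If not (G(n)), then not (P(n)).


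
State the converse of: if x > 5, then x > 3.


The converse of (P → Q) is (Q → P). It is not in general equivalent to the original.
Here P = 'x > 5' and Q = 'x > 3'.

If x > 3, then x > 5.


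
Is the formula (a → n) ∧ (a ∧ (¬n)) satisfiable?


Check all 4 assignments over {a, n}:
a | n | φ
---------
F | F | F
T | F | F
F | T | F
T | T | F
No assignment makes the formula true.

Unsatisfiable.


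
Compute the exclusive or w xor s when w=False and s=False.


Exclusive or is true when exactly one operand is true.
Substitute: w=False, s=False.
False xor False evaluates to False.

False


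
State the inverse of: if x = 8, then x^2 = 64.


The inverse of (P → Q) is (¬P → ¬Q). It is equivalent to the converse, not to the original.
Here P = 'x = 8' and Q = 'x^2 = 64'.

If not (x = 8), then not (x^2 = 64).


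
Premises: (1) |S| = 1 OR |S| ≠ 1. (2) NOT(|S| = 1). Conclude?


Disjunctive syllogism: from (P ∨ Q) and ¬P, infer Q.
One disjunct, '|S| = 1', is ruled out; the other must hold.

|S| ≠ 1


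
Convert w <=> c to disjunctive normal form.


Step 1: w ↔ c is true exactly when both agree: (w ∧ c) ∨ (¬w ∧ ¬c).

(w & c) | ((~w) & (~c))


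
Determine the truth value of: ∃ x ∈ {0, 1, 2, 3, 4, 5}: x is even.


Evaluate the predicate on each element: 0:T, 1:F, 2:T, 3:F, 4:T, 5:F.
Witness x = 0 satisfies the predicate.

T


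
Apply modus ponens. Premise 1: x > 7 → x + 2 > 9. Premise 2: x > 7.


Modus ponens: from (P → Q) and P, infer Q.
P = 'x > 7' is asserted, and P → Q holds, so Q follows.

x + 2 > 9.


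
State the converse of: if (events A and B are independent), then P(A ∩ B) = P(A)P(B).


The converse of (P → Q) is (Q → P). It is not in general equivalent to the original.
Here P = '(events A and B are independent)' and Q = 'P(A ∩ B) = P(A)P(B)'.

If P(A ∩ B) = P(A)P(B), then (events A and B are independent).


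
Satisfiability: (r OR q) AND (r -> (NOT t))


Search for a satisfying assignment over {q, r, t}.
Try q=T, r=F, t=F: the formula evaluates to T.
A satisfying assignment exists.

Satisfiable.


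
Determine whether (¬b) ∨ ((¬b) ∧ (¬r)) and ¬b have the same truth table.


Compare truth tables:
b | r | φ | ψ
-------------
F | F | T | T
T | F | F | F
F | T | T | T
T | T | F | F
The columns φ and ψ agree on every row.

Yes, they are logically equivalent.


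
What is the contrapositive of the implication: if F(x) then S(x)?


The contrapositive of (P → Q) is (¬Q → ¬P); it is logically equivalent to the original.
Here P = 'F(x)' and Q = 'S(x)'.

If not (S(x)), then not (F(x)).


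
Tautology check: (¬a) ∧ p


Build the truth table over {a, p}:
a | p | φ
---------
F | F | F
T | F | F
F | T | T
T | T | F
Counterexample at row 1: with a=F, p=F, the formula is F.

No, it is not a tautology.


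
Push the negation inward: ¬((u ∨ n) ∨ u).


De Morgan: the negation of a disjunction is the conjunction of the negations.
Distribute ¬ across ∨, flipping it to ∧, and negate each literal.

((¬u) ∧ (¬n)) ∧ (¬u)


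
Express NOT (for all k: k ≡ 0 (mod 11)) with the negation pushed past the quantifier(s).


¬(for all x: φ) = there exists x: ¬φ, and ¬(there exists x: φ) = for all x: ¬φ.
Apply to the universal statement.

there exists k: NOT(k ≡ 0 (mod 11))


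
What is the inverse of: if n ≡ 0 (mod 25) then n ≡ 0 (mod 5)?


The inverse of (P → Q) is (¬P → ¬Q). It is equivalent to the converse, not to the original.
Here P = 'n ≡ 0 (mod 25)' and Q = 'n ≡ 0 (mod 5)'.

If not (n ≡ 0 (mod 25)), then not (n ≡ 0 (mod 5)).


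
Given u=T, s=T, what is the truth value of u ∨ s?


Disjunction is false only when both operands are false.
Substitute: u=T, s=T.
T ∨ T evaluates to T.

T


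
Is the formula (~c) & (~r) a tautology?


Build the truth table over {c, r}:
c | r | φ
---------
False | False | True
True | False | False
False | True | False
True | True | False
Counterexample at row 2: with c=True, r=False, the formula is False.

No, it is not a tautology.


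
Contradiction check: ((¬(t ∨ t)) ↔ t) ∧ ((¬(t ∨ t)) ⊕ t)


Truth table over {t}:
t | φ
-----
F | F
T | F
Every row is false.

Yes, it is a contradiction.


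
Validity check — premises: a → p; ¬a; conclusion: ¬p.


This is denying the antecedent (fallacy). There exist truth assignments where the premises are all true but the conclusion is false.

Invalid.


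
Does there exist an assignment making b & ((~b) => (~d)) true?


Search for a satisfying assignment over {b, d}.
Try b=True, d=False: the formula evaluates to True.
A satisfying assignment exists.

Satisfiable.


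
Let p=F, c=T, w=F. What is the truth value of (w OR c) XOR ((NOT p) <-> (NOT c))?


Substitute p=F, c=T, w=F:
w OR c = F OR T = T
NOT p = T
NOT c = F
(NOT p) <-> (NOT c) = T <-> F = F
(w OR c) XOR ((NOT p) <-> (NOT c)) = T XOR F = T

T


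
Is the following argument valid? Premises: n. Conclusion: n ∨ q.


This matches the form of disjunction introduction: the conclusion follows in every model of the premises.

Valid.


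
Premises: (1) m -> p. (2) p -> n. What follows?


Hypothetical syllogism: from (P → Q) and (Q → R), infer (P → R).
Chain the two implications through the shared middle term 'p'.

m -> n


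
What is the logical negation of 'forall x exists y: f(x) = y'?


Negation flips each quantifier (∀↔∃) and negates the inner predicate.
¬(forall x exists y: φ) = exists x forall y: ¬φ.

exists x forall y: ~(f(x) = y)


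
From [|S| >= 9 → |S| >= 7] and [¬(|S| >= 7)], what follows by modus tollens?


Modus tollens: from (P → Q) and ¬Q, infer ¬P.
Q = '|S| >= 7' is denied; since P → Q, P must also fail.

Not (|S| >= 9).


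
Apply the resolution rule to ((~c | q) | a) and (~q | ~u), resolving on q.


The clauses contain complementary literals q and ~q.
Resolution eliminates this pair and disjoins the remaining literals (merging duplicates).

((a | ~c) | ~u)


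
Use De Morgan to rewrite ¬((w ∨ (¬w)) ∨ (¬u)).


De Morgan: the negation of a disjunction is the conjunction of the negations.
Distribute ¬ across ∨, flipping it to ∧, and negate each literal.

((¬w) ∧ w) ∧ u


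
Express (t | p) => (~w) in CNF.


Step 1: Rewrite as ¬(t ∨ p) ∨ (¬w) = (¬t ∧ ¬p) ∨ (¬w).
Step 2: Distribute ∨ over ∧.

((~t) | (~w)) & ((~p) | (~w))


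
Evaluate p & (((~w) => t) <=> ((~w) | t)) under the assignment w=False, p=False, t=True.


Substitute w=False, p=False, t=True:
~w = True
(~w) => t = True => True = True
~w = True
(~w) | t = True | True = True
((~w) => t) <=> ((~w) | t) = True <=> True = True
p & (((~w) => t) <=> ((~w) | t)) = False & True = False

False


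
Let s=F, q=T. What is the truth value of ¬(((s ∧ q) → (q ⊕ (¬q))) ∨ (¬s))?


Substitute s=F, q=T:
s ∧ q = F ∧ T = F
¬q = F
q ⊕ (¬q) = T ⊕ F = T
(s ∧ q) → (q ⊕ (¬q)) = F → T = T
¬s = T
((s ∧ q) → (q ⊕ (¬q))) ∨ (¬s) = T ∨ T = T
¬(((s ∧ q) → (q ⊕ (¬q))) ∨ (¬s)) = F

F


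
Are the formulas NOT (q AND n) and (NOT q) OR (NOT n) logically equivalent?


Compare truth tables:
n | q | φ | ψ
-------------
F | F | T | T
T | F | T | T
F | T | T | T
T | T | F | F
The columns φ and ψ agree on every row.

Yes, they are logically equivalent.


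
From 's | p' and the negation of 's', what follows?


Disjunctive syllogism: from (P ∨ Q) and ¬P, infer Q.
One disjunct, 's', is ruled out; the other must hold.

p


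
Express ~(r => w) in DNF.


Step 1: Rewrite implication then negate: ¬(¬r ∨ w) = r ∧ ¬w.

r & (~w)


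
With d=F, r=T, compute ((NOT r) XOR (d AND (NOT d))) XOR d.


Substitute d=F, r=T:
NOT r = F
NOT d = T
d AND (NOT d) = F AND T = F
(NOT r) XOR (d AND (NOT d)) = F XOR F = F
((NOT r) XOR (d AND (NOT d))) XOR d = F XOR F = F

F


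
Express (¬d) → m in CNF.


Step 1: Rewrite (¬d) → m as ¬(¬d) ∨ m.
Step 2: Eliminate any double negations (¬¬X = X).

d ∨ m


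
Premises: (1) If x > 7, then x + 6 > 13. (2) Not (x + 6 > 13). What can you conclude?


Modus tollens: from (P → Q) and ¬Q, infer ¬P.
Q = 'x + 6 > 13' is denied; since P → Q, P must also fail.

Not (x > 7).


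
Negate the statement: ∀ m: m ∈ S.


¬(∀ x: φ) = ∃ x: ¬φ, and ¬(∃ x: φ) = ∀ x: ¬φ.
Apply to the universal statement.

∃ m: ¬(m ∈ S)


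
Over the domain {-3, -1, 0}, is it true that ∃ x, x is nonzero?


Evaluate the predicate on each element: -3:T, -1:T, 0:F.
Witness x = -3 satisfies the predicate.

T


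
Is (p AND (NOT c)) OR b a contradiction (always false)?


Truth table over {b, c, p}:
b | c | p | φ
-------------
F | F | F | F
T | F | F | T
F | T | F | F
T | T | F | T
F | F | T | T
T | F | T | T
F | T | T | F
T | T | T | T
Satisfying assignment at row 2: b=T, c=F, p=F gives T.

No, it is not a contradiction.


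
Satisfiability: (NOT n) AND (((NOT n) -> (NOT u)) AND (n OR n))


Check all 4 assignments over {n, u}:
n | u | φ
---------
F | F | F
T | F | F
F | T | F
T | T | F
No assignment makes the formula true.

Unsatisfiable.


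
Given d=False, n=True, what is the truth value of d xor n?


Exclusive or is true when exactly one operand is true.
Substitute: d=False, n=True.
False xor True evaluates to True.

True


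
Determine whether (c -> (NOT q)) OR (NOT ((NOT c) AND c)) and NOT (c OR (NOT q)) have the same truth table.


Compare truth tables:
c | q | φ | ψ
-------------
F | F | T | F
T | F | T | F
F | T | T | T
T | T | T | F
They differ at row 1 (c=F, q=F): φ=T but ψ=F.

No, they are not logically equivalent.


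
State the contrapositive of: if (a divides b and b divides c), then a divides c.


The contrapositive of (P → Q) is (¬Q → ¬P); it is logically equivalent to the original.
Here P = '(a divides b and b divides c)' and Q = 'a divides c'.

If not (a divides c), then not ((a divides b and b divides c)).


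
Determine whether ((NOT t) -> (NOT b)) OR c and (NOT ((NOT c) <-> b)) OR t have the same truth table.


Compare truth tables:
b | c | t | φ | ψ
-----------------
F | F | F | T | T
T | F | F | F | F
F | T | F | T | F
T | T | F | T | T
F | F | T | T | T
T | F | T | T | T
F | T | T | T | T
T | T | T | T | T
They differ at row 3 (b=F, c=T, t=F): φ=T but ψ=F.

No, they are not logically equivalent.


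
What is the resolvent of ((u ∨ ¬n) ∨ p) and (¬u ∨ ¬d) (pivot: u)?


The clauses contain complementary literals u and ¬u.
Resolution eliminates this pair and disjoins the remaining literals (merging duplicates).

((¬n ∨ p) ∨ ¬d)


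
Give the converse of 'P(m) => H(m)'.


The converse of (P → Q) is (Q → P). It is not in general equivalent to the original.
Here P = 'P(m)' and Q = 'H(m)'.

If H(m), then P(m).


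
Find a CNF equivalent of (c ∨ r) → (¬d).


Step 1: Rewrite as ¬(c ∨ r) ∨ (¬d) = (¬c ∧ ¬r) ∨ (¬d).
Step 2: Distribute ∨ over ∧.

((¬c) ∨ (¬d)) ∧ ((¬r) ∨ (¬d))


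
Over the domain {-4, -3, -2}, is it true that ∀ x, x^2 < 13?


Evaluate the predicate on each element: -4:F, -3:T, -2:T.
Counterexample x = -4 fails the predicate.

F


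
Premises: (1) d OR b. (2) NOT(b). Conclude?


Disjunctive syllogism: from (P ∨ Q) and ¬P, infer Q.
One disjunct, 'b', is ruled out; the other must hold.

d


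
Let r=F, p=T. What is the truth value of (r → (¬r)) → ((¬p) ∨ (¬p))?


Substitute r=F, p=T:
¬r = T
r → (¬r) = F → T = T
¬p = F
¬p = F
(¬p) ∨ (¬p) = F ∨ F = F
(r → (¬r)) → ((¬p) ∨ (¬p)) = T → F = F

F


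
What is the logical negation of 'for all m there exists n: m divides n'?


Negation flips each quantifier (∀↔∃) and negates the inner predicate.
¬(for all m there exists n: φ) = there exists m for all n: ¬φ.

there exists m for all n: NOT(m divides n)


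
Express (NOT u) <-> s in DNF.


Step 1: (¬u) ↔ s is true exactly when both agree: ((¬u) ∧ s) ∨ (¬(¬u) ∧ ¬s).
Step 2: Eliminate any double negations (¬¬X = X).

((NOT u) AND s) OR (u AND (NOT s))


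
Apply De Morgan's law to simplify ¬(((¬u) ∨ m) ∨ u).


De Morgan: the negation of a disjunction is the conjunction of the negations.
Distribute ¬ across ∨, flipping it to ∧, and negate each literal.

(u ∧ (¬m)) ∧ (¬u)


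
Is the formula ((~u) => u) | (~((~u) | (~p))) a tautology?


Build the truth table over {p, u}:
p | u | φ
---------
False | False | False
True | False | False
False | True | True
True | True | True
Counterexample at row 1: with p=False, u=False, the formula is False.

No, it is not a tautology.


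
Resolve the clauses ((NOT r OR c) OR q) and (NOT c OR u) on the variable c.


The clauses contain complementary literals c and NOTc.
Resolution eliminates this pair and disjoins the remaining literals (merging duplicates).

((NOT r OR q) OR u)


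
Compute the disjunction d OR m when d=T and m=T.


Disjunction is false only when both operands are false.
Substitute: d=T, m=T.
T OR T evaluates to T.

T


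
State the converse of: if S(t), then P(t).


The converse of (P → Q) is (Q → P). It is not in general equivalent to the original.
Here P = 'S(t)' and Q = 'P(t)'.

If P(t), then S(t).


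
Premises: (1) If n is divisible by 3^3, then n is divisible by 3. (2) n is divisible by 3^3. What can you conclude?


Modus ponens: from (P → Q) and P, infer Q.
P = 'n is divisible by 3^3' is asserted, and P → Q holds, so Q follows.

n is divisible by 3.


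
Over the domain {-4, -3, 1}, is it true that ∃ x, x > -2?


Evaluate the predicate on each element: -4:F, -3:F, 1:T.
Witness x = 1 satisfies the predicate.

T


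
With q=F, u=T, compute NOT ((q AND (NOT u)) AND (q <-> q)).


Substitute q=F, u=T:
NOT u = F
q AND (NOT u) = F AND F = F
q <-> q = F <-> F = T
(q AND (NOT u)) AND (q <-> q) = F AND T = F
NOT ((q AND (NOT u)) AND (q <-> q)) = T

T


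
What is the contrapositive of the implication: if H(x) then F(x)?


The contrapositive of (P → Q) is (¬Q → ¬P); it is logically equivalent to the original.
Here P = 'H(x)' and Q = 'F(x)'.

If not (F(x)), then not (H(x)).


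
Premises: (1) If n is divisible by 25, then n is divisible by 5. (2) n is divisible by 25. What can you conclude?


Modus ponens: from (P → Q) and P, infer Q.
P = 'n is divisible by 25' is asserted, and P → Q holds, so Q follows.

n is divisible by 5.


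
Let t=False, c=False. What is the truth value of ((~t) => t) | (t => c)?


Substitute t=False, c=False:
~t = True
(~t) => t = True => False = False
t => c = False => False = True
((~t) => t) | (t => c) = False | True = True

True


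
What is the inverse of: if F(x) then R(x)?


The inverse of (P → Q) is (¬P → ¬Q). It is equivalent to the converse, not to the original.
Here P = 'F(x)' and Q = 'R(x)'.

If not (F(x)), then not (R(x)).


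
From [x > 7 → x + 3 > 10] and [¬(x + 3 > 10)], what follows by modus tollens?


Modus tollens: from (P → Q) and ¬Q, infer ¬P.
Q = 'x + 3 > 10' is denied; since P → Q, P must also fail.

Not (x > 7).


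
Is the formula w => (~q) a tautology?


Build the truth table over {q, w}:
q | w | φ
---------
False | False | True
True | False | True
False | True | True
True | True | False
Counterexample at row 4: with q=True, w=True, the formula is False.

No, it is not a tautology.


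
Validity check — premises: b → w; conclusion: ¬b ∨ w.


This matches the form of material implication: the conclusion follows in every model of the premises.

Valid.


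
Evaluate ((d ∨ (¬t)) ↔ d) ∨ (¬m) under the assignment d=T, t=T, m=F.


Substitute d=T, t=T, m=F:
¬t = F
d ∨ (¬t) = T ∨ F = T
(d ∨ (¬t)) ↔ d = T ↔ T = T
¬m = T
((d ∨ (¬t)) ↔ d) ∨ (¬m) = T ∨ T = T

T


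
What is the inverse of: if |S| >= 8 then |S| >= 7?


The inverse of (P → Q) is (¬P → ¬Q). It is equivalent to the converse, not to the original.
Here P = '|S| >= 8' and Q = '|S| >= 7'.

If not (|S| >= 8), then not (|S| >= 7).


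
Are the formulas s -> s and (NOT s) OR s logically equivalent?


Compare truth tables:
s | φ | ψ
---------
F | T | T
T | T | T
The columns φ and ψ agree on every row.

Yes, they are logically equivalent.


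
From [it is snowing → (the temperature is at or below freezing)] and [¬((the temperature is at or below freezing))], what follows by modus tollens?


Modus tollens: from (P → Q) and ¬Q, infer ¬P.
Q = '(the temperature is at or below freezing)' is denied; since P → Q, P must also fail.

Not (it is snowing).


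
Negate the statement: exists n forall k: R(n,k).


Negation flips each quantifier (∀↔∃) and negates the inner predicate.
¬(exists n forall k: φ) = forall n exists k: ¬φ.

forall n exists k: ~(R(n,k))


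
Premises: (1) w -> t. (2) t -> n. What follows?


Hypothetical syllogism: from (P → Q) and (Q → R), infer (P → R).
Chain the two implications through the shared middle term 't'.

w -> n


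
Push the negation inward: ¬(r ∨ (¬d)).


De Morgan: the negation of a disjunction is the conjunction of the negations.
Distribute ¬ across ∨, flipping it to ∧, and negate each literal.

(¬r) ∧ d


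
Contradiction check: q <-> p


Truth table over {p, q}:
p | q | φ
---------
F | F | T
T | F | F
F | T | F
T | T | T
Satisfying assignment at row 1: p=F, q=F gives T.

No, it is not a contradiction.


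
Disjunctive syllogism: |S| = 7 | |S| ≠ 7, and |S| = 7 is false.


Disjunctive syllogism: from (P ∨ Q) and ¬P, infer Q.
One disjunct, '|S| = 7', is ruled out; the other must hold.

|S| ≠ 7


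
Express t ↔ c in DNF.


Step 1: t ↔ c is true exactly when both agree: (t ∧ c) ∨ (¬t ∧ ¬c).

(t ∧ c) ∨ ((¬t) ∧ (¬c))


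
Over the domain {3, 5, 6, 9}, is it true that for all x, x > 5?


Evaluate the predicate on each element: 3:F, 5:F, 6:T, 9:T.
Counterexample x = 3 fails the predicate.

F


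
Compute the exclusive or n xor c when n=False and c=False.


Exclusive or is true when exactly one operand is true.
Substitute: n=False, c=False.
False xor False evaluates to False.

False


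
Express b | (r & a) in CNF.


Step 1: Distribute ∨ over ∧: b ∨ (r ∧ a) = (b ∨ r) ∧ (b ∨ a).

(b | r) & (b | a)


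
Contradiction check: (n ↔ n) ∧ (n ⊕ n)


Truth table over {n}:
n | φ
-----
F | F
T | F
Every row is false.

Yes, it is a contradiction.


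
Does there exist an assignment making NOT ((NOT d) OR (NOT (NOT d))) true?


Check all 2 assignments over {d}:
d | φ
-----
F | F
T | F
No assignment makes the formula true.

Unsatisfiable.


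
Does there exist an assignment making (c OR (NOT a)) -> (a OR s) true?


Search for a satisfying assignment over {a, c, s}.
Try a=T, c=F, s=F: the formula evaluates to T.
A satisfying assignment exists.

Satisfiable.


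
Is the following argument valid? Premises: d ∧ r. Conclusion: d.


This matches the form of conjunction elimination: the conclusion follows in every model of the premises.

Valid.


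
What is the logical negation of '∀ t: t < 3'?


¬(∀ x: φ) = ∃ x: ¬φ, and ¬(∃ x: φ) = ∀ x: ¬φ.
Apply to the universal statement.

∃ t: ¬(t < 3)


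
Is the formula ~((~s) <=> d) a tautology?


Build the truth table over {d, s}:
d | s | φ
---------
False | False | True
True | False | False
False | True | False
True | True | True
Counterexample at row 2: with d=True, s=False, the formula is False.

No, it is not a tautology.


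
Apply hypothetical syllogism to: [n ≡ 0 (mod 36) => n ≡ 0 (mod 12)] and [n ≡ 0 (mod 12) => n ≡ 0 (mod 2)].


Hypothetical syllogism: from (P → Q) and (Q → R), infer (P → R).
Chain the two implications through the shared middle term 'n ≡ 0 (mod 12)'.

n ≡ 0 (mod 36) => n ≡ 0 (mod 2)


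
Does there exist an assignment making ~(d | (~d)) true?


Check all 2 assignments over {d}:
d | φ
-----
False | False
True | False
No assignment makes the formula true.

Unsatisfiable.


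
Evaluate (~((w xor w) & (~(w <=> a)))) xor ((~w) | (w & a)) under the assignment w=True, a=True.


Substitute w=True, a=True:
w xor w = True xor True = False
w <=> a = True <=> True = True
~(w <=> a) = False
(w xor w) & (~(w <=> a)) = False & False = False
~((w xor w) & (~(w <=> a))) = True
~w = False
w & a = True & True = True
(~w) | (w & a) = False | True = True
(~((w xor w) & (~(w <=> a)))) xor ((~w) | (w & a)) = True xor True = False

False
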